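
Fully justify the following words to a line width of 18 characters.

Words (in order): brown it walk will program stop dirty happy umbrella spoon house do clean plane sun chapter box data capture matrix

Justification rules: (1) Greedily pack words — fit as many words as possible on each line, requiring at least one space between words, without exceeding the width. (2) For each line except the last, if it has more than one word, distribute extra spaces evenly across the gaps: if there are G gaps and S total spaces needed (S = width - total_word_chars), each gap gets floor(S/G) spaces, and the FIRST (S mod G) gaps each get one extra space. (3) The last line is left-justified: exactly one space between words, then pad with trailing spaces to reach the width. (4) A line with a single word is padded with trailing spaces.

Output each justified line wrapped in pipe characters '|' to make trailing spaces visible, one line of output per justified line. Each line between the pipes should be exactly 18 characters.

Answer: |brown it walk will|
|program stop dirty|
|happy     umbrella|
|spoon   house   do|
|clean   plane  sun|
|chapter  box  data|
|capture matrix    |

Derivation:
Line 1: ['brown', 'it', 'walk', 'will'] (min_width=18, slack=0)
Line 2: ['program', 'stop', 'dirty'] (min_width=18, slack=0)
Line 3: ['happy', 'umbrella'] (min_width=14, slack=4)
Line 4: ['spoon', 'house', 'do'] (min_width=14, slack=4)
Line 5: ['clean', 'plane', 'sun'] (min_width=15, slack=3)
Line 6: ['chapter', 'box', 'data'] (min_width=16, slack=2)
Line 7: ['capture', 'matrix'] (min_width=14, slack=4)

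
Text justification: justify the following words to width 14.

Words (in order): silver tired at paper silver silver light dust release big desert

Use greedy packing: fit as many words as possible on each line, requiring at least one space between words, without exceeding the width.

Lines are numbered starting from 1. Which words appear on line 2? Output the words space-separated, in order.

Answer: at paper

Derivation:
Line 1: ['silver', 'tired'] (min_width=12, slack=2)
Line 2: ['at', 'paper'] (min_width=8, slack=6)
Line 3: ['silver', 'silver'] (min_width=13, slack=1)
Line 4: ['light', 'dust'] (min_width=10, slack=4)
Line 5: ['release', 'big'] (min_width=11, slack=3)
Line 6: ['desert'] (min_width=6, slack=8)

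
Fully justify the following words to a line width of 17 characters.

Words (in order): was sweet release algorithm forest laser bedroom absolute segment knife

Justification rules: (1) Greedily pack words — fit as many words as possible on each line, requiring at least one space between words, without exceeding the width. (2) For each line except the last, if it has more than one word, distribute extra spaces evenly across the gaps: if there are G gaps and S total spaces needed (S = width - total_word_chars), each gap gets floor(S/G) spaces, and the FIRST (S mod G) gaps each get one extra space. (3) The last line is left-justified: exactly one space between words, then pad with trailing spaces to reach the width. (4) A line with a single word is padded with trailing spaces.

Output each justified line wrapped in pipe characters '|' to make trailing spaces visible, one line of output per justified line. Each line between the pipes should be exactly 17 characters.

Answer: |was sweet release|
|algorithm  forest|
|laser     bedroom|
|absolute  segment|
|knife            |

Derivation:
Line 1: ['was', 'sweet', 'release'] (min_width=17, slack=0)
Line 2: ['algorithm', 'forest'] (min_width=16, slack=1)
Line 3: ['laser', 'bedroom'] (min_width=13, slack=4)
Line 4: ['absolute', 'segment'] (min_width=16, slack=1)
Line 5: ['knife'] (min_width=5, slack=12)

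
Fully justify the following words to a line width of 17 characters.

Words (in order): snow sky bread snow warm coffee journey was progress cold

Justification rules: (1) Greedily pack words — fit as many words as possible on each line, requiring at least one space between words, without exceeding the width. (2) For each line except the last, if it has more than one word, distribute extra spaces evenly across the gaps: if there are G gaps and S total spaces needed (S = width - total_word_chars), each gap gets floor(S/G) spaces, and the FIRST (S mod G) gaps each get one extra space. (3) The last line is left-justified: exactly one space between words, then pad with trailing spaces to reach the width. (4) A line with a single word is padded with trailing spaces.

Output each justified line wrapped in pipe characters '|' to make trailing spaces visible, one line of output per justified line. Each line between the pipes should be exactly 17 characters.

Answer: |snow   sky  bread|
|snow  warm coffee|
|journey       was|
|progress cold    |

Derivation:
Line 1: ['snow', 'sky', 'bread'] (min_width=14, slack=3)
Line 2: ['snow', 'warm', 'coffee'] (min_width=16, slack=1)
Line 3: ['journey', 'was'] (min_width=11, slack=6)
Line 4: ['progress', 'cold'] (min_width=13, slack=4)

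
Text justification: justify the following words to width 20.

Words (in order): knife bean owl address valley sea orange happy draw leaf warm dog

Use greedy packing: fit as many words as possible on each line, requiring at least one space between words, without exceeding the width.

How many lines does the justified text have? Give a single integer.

Answer: 4

Derivation:
Line 1: ['knife', 'bean', 'owl'] (min_width=14, slack=6)
Line 2: ['address', 'valley', 'sea'] (min_width=18, slack=2)
Line 3: ['orange', 'happy', 'draw'] (min_width=17, slack=3)
Line 4: ['leaf', 'warm', 'dog'] (min_width=13, slack=7)
Total lines: 4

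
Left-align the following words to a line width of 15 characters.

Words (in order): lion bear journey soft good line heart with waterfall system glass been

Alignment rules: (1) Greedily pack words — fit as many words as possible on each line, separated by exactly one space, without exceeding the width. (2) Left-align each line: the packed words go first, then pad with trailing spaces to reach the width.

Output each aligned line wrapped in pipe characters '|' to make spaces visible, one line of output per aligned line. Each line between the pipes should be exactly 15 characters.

Answer: |lion bear      |
|journey soft   |
|good line heart|
|with waterfall |
|system glass   |
|been           |

Derivation:
Line 1: ['lion', 'bear'] (min_width=9, slack=6)
Line 2: ['journey', 'soft'] (min_width=12, slack=3)
Line 3: ['good', 'line', 'heart'] (min_width=15, slack=0)
Line 4: ['with', 'waterfall'] (min_width=14, slack=1)
Line 5: ['system', 'glass'] (min_width=12, slack=3)
Line 6: ['been'] (min_width=4, slack=11)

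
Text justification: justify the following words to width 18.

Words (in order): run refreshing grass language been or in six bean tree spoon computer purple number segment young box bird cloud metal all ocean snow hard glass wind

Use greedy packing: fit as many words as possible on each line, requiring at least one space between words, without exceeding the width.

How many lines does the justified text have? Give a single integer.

Line 1: ['run', 'refreshing'] (min_width=14, slack=4)
Line 2: ['grass', 'language'] (min_width=14, slack=4)
Line 3: ['been', 'or', 'in', 'six'] (min_width=14, slack=4)
Line 4: ['bean', 'tree', 'spoon'] (min_width=15, slack=3)
Line 5: ['computer', 'purple'] (min_width=15, slack=3)
Line 6: ['number', 'segment'] (min_width=14, slack=4)
Line 7: ['young', 'box', 'bird'] (min_width=14, slack=4)
Line 8: ['cloud', 'metal', 'all'] (min_width=15, slack=3)
Line 9: ['ocean', 'snow', 'hard'] (min_width=15, slack=3)
Line 10: ['glass', 'wind'] (min_width=10, slack=8)
Total lines: 10

Answer: 10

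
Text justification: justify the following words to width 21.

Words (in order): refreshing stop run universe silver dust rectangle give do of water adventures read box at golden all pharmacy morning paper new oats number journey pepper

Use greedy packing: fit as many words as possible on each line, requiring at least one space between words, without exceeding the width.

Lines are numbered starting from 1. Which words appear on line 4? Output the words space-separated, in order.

Answer: water adventures read

Derivation:
Line 1: ['refreshing', 'stop', 'run'] (min_width=19, slack=2)
Line 2: ['universe', 'silver', 'dust'] (min_width=20, slack=1)
Line 3: ['rectangle', 'give', 'do', 'of'] (min_width=20, slack=1)
Line 4: ['water', 'adventures', 'read'] (min_width=21, slack=0)
Line 5: ['box', 'at', 'golden', 'all'] (min_width=17, slack=4)
Line 6: ['pharmacy', 'morning'] (min_width=16, slack=5)
Line 7: ['paper', 'new', 'oats', 'number'] (min_width=21, slack=0)
Line 8: ['journey', 'pepper'] (min_width=14, slack=7)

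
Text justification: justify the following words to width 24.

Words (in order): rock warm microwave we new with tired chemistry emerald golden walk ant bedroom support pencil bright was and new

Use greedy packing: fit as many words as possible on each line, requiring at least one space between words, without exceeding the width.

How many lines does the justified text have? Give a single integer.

Answer: 5

Derivation:
Line 1: ['rock', 'warm', 'microwave', 'we'] (min_width=22, slack=2)
Line 2: ['new', 'with', 'tired', 'chemistry'] (min_width=24, slack=0)
Line 3: ['emerald', 'golden', 'walk', 'ant'] (min_width=23, slack=1)
Line 4: ['bedroom', 'support', 'pencil'] (min_width=22, slack=2)
Line 5: ['bright', 'was', 'and', 'new'] (min_width=18, slack=6)
Total lines: 5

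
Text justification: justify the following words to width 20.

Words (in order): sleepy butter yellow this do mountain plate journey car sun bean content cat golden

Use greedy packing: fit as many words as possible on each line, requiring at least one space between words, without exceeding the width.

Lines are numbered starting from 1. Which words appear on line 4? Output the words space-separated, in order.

Line 1: ['sleepy', 'butter', 'yellow'] (min_width=20, slack=0)
Line 2: ['this', 'do', 'mountain'] (min_width=16, slack=4)
Line 3: ['plate', 'journey', 'car'] (min_width=17, slack=3)
Line 4: ['sun', 'bean', 'content', 'cat'] (min_width=20, slack=0)
Line 5: ['golden'] (min_width=6, slack=14)

Answer: sun bean content cat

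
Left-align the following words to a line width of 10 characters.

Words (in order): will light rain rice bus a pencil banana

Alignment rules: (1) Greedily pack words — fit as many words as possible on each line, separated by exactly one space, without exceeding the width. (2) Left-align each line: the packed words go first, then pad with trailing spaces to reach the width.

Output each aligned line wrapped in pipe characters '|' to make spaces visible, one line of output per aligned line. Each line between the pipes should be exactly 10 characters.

Answer: |will light|
|rain rice |
|bus a     |
|pencil    |
|banana    |

Derivation:
Line 1: ['will', 'light'] (min_width=10, slack=0)
Line 2: ['rain', 'rice'] (min_width=9, slack=1)
Line 3: ['bus', 'a'] (min_width=5, slack=5)
Line 4: ['pencil'] (min_width=6, slack=4)
Line 5: ['banana'] (min_width=6, slack=4)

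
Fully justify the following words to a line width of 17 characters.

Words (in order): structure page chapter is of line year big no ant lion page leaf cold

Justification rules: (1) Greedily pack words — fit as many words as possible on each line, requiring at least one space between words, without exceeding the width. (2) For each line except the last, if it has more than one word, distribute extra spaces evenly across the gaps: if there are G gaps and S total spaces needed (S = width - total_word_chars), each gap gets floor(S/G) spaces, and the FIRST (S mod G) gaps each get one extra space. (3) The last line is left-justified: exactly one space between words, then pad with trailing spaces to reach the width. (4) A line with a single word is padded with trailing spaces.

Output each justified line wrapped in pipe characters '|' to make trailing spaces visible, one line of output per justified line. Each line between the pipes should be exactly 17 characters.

Line 1: ['structure', 'page'] (min_width=14, slack=3)
Line 2: ['chapter', 'is', 'of'] (min_width=13, slack=4)
Line 3: ['line', 'year', 'big', 'no'] (min_width=16, slack=1)
Line 4: ['ant', 'lion', 'page'] (min_width=13, slack=4)
Line 5: ['leaf', 'cold'] (min_width=9, slack=8)

Answer: |structure    page|
|chapter   is   of|
|line  year big no|
|ant   lion   page|
|leaf cold        |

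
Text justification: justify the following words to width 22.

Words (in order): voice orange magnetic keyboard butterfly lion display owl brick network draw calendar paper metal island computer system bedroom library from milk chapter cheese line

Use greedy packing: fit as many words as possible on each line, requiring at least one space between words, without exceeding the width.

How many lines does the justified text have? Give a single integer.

Answer: 9

Derivation:
Line 1: ['voice', 'orange', 'magnetic'] (min_width=21, slack=1)
Line 2: ['keyboard', 'butterfly'] (min_width=18, slack=4)
Line 3: ['lion', 'display', 'owl', 'brick'] (min_width=22, slack=0)
Line 4: ['network', 'draw', 'calendar'] (min_width=21, slack=1)
Line 5: ['paper', 'metal', 'island'] (min_width=18, slack=4)
Line 6: ['computer', 'system'] (min_width=15, slack=7)
Line 7: ['bedroom', 'library', 'from'] (min_width=20, slack=2)
Line 8: ['milk', 'chapter', 'cheese'] (min_width=19, slack=3)
Line 9: ['line'] (min_width=4, slack=18)
Total lines: 9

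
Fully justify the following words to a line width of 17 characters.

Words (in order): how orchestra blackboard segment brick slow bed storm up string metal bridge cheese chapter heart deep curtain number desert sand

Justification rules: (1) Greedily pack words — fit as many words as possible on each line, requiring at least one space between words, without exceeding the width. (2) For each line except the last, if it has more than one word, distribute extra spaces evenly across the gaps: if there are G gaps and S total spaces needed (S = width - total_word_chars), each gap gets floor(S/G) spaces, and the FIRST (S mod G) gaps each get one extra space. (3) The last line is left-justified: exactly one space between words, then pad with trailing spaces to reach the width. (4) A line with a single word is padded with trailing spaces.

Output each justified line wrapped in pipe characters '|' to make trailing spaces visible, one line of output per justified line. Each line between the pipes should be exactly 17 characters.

Answer: |how     orchestra|
|blackboard       |
|segment     brick|
|slow bed storm up|
|string      metal|
|bridge     cheese|
|chapter     heart|
|deep      curtain|
|number     desert|
|sand             |

Derivation:
Line 1: ['how', 'orchestra'] (min_width=13, slack=4)
Line 2: ['blackboard'] (min_width=10, slack=7)
Line 3: ['segment', 'brick'] (min_width=13, slack=4)
Line 4: ['slow', 'bed', 'storm', 'up'] (min_width=17, slack=0)
Line 5: ['string', 'metal'] (min_width=12, slack=5)
Line 6: ['bridge', 'cheese'] (min_width=13, slack=4)
Line 7: ['chapter', 'heart'] (min_width=13, slack=4)
Line 8: ['deep', 'curtain'] (min_width=12, slack=5)
Line 9: ['number', 'desert'] (min_width=13, slack=4)
Line 10: ['sand'] (min_width=4, slack=13)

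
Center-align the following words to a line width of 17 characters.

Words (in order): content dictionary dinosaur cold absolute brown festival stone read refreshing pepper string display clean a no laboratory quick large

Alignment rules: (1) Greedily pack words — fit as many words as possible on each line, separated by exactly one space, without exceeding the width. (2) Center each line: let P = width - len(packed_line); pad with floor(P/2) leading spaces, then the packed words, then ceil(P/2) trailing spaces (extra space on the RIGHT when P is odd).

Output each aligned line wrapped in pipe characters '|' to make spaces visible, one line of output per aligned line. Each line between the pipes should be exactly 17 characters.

Line 1: ['content'] (min_width=7, slack=10)
Line 2: ['dictionary'] (min_width=10, slack=7)
Line 3: ['dinosaur', 'cold'] (min_width=13, slack=4)
Line 4: ['absolute', 'brown'] (min_width=14, slack=3)
Line 5: ['festival', 'stone'] (min_width=14, slack=3)
Line 6: ['read', 'refreshing'] (min_width=15, slack=2)
Line 7: ['pepper', 'string'] (min_width=13, slack=4)
Line 8: ['display', 'clean', 'a'] (min_width=15, slack=2)
Line 9: ['no', 'laboratory'] (min_width=13, slack=4)
Line 10: ['quick', 'large'] (min_width=11, slack=6)

Answer: |     content     |
|   dictionary    |
|  dinosaur cold  |
| absolute brown  |
| festival stone  |
| read refreshing |
|  pepper string  |
| display clean a |
|  no laboratory  |
|   quick large   |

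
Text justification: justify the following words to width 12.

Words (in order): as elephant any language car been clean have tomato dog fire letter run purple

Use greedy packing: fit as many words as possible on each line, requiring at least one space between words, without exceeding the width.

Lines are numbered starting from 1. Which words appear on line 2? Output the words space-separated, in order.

Line 1: ['as', 'elephant'] (min_width=11, slack=1)
Line 2: ['any', 'language'] (min_width=12, slack=0)
Line 3: ['car', 'been'] (min_width=8, slack=4)
Line 4: ['clean', 'have'] (min_width=10, slack=2)
Line 5: ['tomato', 'dog'] (min_width=10, slack=2)
Line 6: ['fire', 'letter'] (min_width=11, slack=1)
Line 7: ['run', 'purple'] (min_width=10, slack=2)

Answer: any language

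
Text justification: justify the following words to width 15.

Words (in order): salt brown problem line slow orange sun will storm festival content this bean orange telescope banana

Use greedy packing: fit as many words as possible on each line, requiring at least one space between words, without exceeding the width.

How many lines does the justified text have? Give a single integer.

Line 1: ['salt', 'brown'] (min_width=10, slack=5)
Line 2: ['problem', 'line'] (min_width=12, slack=3)
Line 3: ['slow', 'orange', 'sun'] (min_width=15, slack=0)
Line 4: ['will', 'storm'] (min_width=10, slack=5)
Line 5: ['festival'] (min_width=8, slack=7)
Line 6: ['content', 'this'] (min_width=12, slack=3)
Line 7: ['bean', 'orange'] (min_width=11, slack=4)
Line 8: ['telescope'] (min_width=9, slack=6)
Line 9: ['banana'] (min_width=6, slack=9)
Total lines: 9

Answer: 9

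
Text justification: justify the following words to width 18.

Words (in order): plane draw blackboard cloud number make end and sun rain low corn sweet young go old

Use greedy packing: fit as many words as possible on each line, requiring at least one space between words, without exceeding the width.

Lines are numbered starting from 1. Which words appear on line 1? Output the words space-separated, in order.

Line 1: ['plane', 'draw'] (min_width=10, slack=8)
Line 2: ['blackboard', 'cloud'] (min_width=16, slack=2)
Line 3: ['number', 'make', 'end'] (min_width=15, slack=3)
Line 4: ['and', 'sun', 'rain', 'low'] (min_width=16, slack=2)
Line 5: ['corn', 'sweet', 'young'] (min_width=16, slack=2)
Line 6: ['go', 'old'] (min_width=6, slack=12)

Answer: plane draw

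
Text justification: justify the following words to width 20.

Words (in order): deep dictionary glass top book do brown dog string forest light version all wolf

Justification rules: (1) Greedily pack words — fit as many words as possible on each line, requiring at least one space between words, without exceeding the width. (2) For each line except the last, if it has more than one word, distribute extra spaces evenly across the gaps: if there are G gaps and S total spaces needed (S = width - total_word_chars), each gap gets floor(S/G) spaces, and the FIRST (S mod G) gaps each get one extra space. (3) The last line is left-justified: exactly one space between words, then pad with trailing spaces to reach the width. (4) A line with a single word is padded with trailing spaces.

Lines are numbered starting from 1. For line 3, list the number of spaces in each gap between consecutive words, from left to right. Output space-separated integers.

Line 1: ['deep', 'dictionary'] (min_width=15, slack=5)
Line 2: ['glass', 'top', 'book', 'do'] (min_width=17, slack=3)
Line 3: ['brown', 'dog', 'string'] (min_width=16, slack=4)
Line 4: ['forest', 'light', 'version'] (min_width=20, slack=0)
Line 5: ['all', 'wolf'] (min_width=8, slack=12)

Answer: 3 3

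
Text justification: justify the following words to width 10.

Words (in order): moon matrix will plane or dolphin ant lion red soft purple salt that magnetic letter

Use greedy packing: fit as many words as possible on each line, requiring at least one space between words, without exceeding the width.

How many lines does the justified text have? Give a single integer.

Line 1: ['moon'] (min_width=4, slack=6)
Line 2: ['matrix'] (min_width=6, slack=4)
Line 3: ['will', 'plane'] (min_width=10, slack=0)
Line 4: ['or', 'dolphin'] (min_width=10, slack=0)
Line 5: ['ant', 'lion'] (min_width=8, slack=2)
Line 6: ['red', 'soft'] (min_width=8, slack=2)
Line 7: ['purple'] (min_width=6, slack=4)
Line 8: ['salt', 'that'] (min_width=9, slack=1)
Line 9: ['magnetic'] (min_width=8, slack=2)
Line 10: ['letter'] (min_width=6, slack=4)
Total lines: 10

Answer: 10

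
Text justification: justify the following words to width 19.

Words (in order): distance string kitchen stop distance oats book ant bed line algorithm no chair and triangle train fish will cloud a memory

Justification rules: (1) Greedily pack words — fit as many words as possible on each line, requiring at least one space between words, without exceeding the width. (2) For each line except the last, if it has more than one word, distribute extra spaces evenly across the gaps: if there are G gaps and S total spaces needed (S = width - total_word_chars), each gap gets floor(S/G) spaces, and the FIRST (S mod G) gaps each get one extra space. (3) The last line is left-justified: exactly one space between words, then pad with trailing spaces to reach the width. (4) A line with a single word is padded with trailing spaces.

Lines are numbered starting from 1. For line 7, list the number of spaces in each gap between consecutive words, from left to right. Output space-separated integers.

Answer: 2 2 1

Derivation:
Line 1: ['distance', 'string'] (min_width=15, slack=4)
Line 2: ['kitchen', 'stop'] (min_width=12, slack=7)
Line 3: ['distance', 'oats', 'book'] (min_width=18, slack=1)
Line 4: ['ant', 'bed', 'line'] (min_width=12, slack=7)
Line 5: ['algorithm', 'no', 'chair'] (min_width=18, slack=1)
Line 6: ['and', 'triangle', 'train'] (min_width=18, slack=1)
Line 7: ['fish', 'will', 'cloud', 'a'] (min_width=17, slack=2)
Line 8: ['memory'] (min_width=6, slack=13)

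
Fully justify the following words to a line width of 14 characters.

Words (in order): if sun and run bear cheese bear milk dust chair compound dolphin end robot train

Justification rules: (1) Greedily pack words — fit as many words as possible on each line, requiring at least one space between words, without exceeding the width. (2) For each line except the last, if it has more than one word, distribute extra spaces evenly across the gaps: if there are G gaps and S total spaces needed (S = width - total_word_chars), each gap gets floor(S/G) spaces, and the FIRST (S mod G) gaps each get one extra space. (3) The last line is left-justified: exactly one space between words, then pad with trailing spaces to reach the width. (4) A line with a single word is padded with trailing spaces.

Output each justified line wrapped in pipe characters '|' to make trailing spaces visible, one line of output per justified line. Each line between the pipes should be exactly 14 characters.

Answer: |if sun and run|
|bear    cheese|
|bear milk dust|
|chair compound|
|dolphin    end|
|robot train   |

Derivation:
Line 1: ['if', 'sun', 'and', 'run'] (min_width=14, slack=0)
Line 2: ['bear', 'cheese'] (min_width=11, slack=3)
Line 3: ['bear', 'milk', 'dust'] (min_width=14, slack=0)
Line 4: ['chair', 'compound'] (min_width=14, slack=0)
Line 5: ['dolphin', 'end'] (min_width=11, slack=3)
Line 6: ['robot', 'train'] (min_width=11, slack=3)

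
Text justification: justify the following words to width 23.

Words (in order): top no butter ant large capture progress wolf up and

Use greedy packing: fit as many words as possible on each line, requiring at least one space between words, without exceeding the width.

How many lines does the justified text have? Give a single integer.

Answer: 3

Derivation:
Line 1: ['top', 'no', 'butter', 'ant', 'large'] (min_width=23, slack=0)
Line 2: ['capture', 'progress', 'wolf'] (min_width=21, slack=2)
Line 3: ['up', 'and'] (min_width=6, slack=17)
Total lines: 3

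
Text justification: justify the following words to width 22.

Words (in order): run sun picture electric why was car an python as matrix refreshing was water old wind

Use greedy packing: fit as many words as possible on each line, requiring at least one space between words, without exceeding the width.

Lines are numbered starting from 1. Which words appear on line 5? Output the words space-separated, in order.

Line 1: ['run', 'sun', 'picture'] (min_width=15, slack=7)
Line 2: ['electric', 'why', 'was', 'car'] (min_width=20, slack=2)
Line 3: ['an', 'python', 'as', 'matrix'] (min_width=19, slack=3)
Line 4: ['refreshing', 'was', 'water'] (min_width=20, slack=2)
Line 5: ['old', 'wind'] (min_width=8, slack=14)

Answer: old wind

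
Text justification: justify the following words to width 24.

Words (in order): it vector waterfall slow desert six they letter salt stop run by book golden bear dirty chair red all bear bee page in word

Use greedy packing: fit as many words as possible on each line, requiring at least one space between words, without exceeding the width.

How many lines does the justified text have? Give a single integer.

Line 1: ['it', 'vector', 'waterfall', 'slow'] (min_width=24, slack=0)
Line 2: ['desert', 'six', 'they', 'letter'] (min_width=22, slack=2)
Line 3: ['salt', 'stop', 'run', 'by', 'book'] (min_width=21, slack=3)
Line 4: ['golden', 'bear', 'dirty', 'chair'] (min_width=23, slack=1)
Line 5: ['red', 'all', 'bear', 'bee', 'page', 'in'] (min_width=24, slack=0)
Line 6: ['word'] (min_width=4, slack=20)
Total lines: 6

Answer: 6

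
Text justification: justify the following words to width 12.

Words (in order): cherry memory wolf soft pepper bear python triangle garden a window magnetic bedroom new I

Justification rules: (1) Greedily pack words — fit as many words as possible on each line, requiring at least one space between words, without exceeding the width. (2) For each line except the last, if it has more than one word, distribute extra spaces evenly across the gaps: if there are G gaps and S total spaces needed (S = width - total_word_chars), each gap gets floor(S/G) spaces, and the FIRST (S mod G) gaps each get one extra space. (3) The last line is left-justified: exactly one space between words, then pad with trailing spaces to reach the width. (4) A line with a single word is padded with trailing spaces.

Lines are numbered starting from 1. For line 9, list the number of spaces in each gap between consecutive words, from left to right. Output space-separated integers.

Line 1: ['cherry'] (min_width=6, slack=6)
Line 2: ['memory', 'wolf'] (min_width=11, slack=1)
Line 3: ['soft', 'pepper'] (min_width=11, slack=1)
Line 4: ['bear', 'python'] (min_width=11, slack=1)
Line 5: ['triangle'] (min_width=8, slack=4)
Line 6: ['garden', 'a'] (min_width=8, slack=4)
Line 7: ['window'] (min_width=6, slack=6)
Line 8: ['magnetic'] (min_width=8, slack=4)
Line 9: ['bedroom', 'new'] (min_width=11, slack=1)
Line 10: ['I'] (min_width=1, slack=11)

Answer: 2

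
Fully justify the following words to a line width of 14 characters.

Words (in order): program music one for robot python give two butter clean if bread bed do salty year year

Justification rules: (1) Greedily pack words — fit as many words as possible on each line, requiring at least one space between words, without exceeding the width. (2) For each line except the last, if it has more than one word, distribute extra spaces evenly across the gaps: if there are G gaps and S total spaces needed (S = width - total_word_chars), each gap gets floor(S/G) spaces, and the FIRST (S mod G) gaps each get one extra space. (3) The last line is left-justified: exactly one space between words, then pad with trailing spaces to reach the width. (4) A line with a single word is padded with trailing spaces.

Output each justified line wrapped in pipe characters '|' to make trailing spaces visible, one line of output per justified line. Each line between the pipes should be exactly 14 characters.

Answer: |program  music|
|one  for robot|
|python    give|
|two     butter|
|clean if bread|
|bed  do  salty|
|year year     |

Derivation:
Line 1: ['program', 'music'] (min_width=13, slack=1)
Line 2: ['one', 'for', 'robot'] (min_width=13, slack=1)
Line 3: ['python', 'give'] (min_width=11, slack=3)
Line 4: ['two', 'butter'] (min_width=10, slack=4)
Line 5: ['clean', 'if', 'bread'] (min_width=14, slack=0)
Line 6: ['bed', 'do', 'salty'] (min_width=12, slack=2)
Line 7: ['year', 'year'] (min_width=9, slack=5)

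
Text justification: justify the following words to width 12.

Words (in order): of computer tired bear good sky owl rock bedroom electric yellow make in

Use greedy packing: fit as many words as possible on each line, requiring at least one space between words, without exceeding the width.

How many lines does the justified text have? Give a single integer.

Line 1: ['of', 'computer'] (min_width=11, slack=1)
Line 2: ['tired', 'bear'] (min_width=10, slack=2)
Line 3: ['good', 'sky', 'owl'] (min_width=12, slack=0)
Line 4: ['rock', 'bedroom'] (min_width=12, slack=0)
Line 5: ['electric'] (min_width=8, slack=4)
Line 6: ['yellow', 'make'] (min_width=11, slack=1)
Line 7: ['in'] (min_width=2, slack=10)
Total lines: 7

Answer: 7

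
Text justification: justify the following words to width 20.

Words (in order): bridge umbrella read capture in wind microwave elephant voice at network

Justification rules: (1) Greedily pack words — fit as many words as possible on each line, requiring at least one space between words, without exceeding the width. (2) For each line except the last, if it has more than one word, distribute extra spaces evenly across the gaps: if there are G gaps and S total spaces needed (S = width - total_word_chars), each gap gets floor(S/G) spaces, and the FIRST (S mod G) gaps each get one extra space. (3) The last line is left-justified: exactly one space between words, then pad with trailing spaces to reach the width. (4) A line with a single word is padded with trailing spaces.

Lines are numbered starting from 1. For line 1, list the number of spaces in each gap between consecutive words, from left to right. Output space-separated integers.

Answer: 1 1

Derivation:
Line 1: ['bridge', 'umbrella', 'read'] (min_width=20, slack=0)
Line 2: ['capture', 'in', 'wind'] (min_width=15, slack=5)
Line 3: ['microwave', 'elephant'] (min_width=18, slack=2)
Line 4: ['voice', 'at', 'network'] (min_width=16, slack=4)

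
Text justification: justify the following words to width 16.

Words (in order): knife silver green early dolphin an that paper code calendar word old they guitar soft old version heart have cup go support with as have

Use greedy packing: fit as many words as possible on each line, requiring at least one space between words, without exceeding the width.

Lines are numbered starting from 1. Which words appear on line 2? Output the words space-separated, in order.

Answer: green early

Derivation:
Line 1: ['knife', 'silver'] (min_width=12, slack=4)
Line 2: ['green', 'early'] (min_width=11, slack=5)
Line 3: ['dolphin', 'an', 'that'] (min_width=15, slack=1)
Line 4: ['paper', 'code'] (min_width=10, slack=6)
Line 5: ['calendar', 'word'] (min_width=13, slack=3)
Line 6: ['old', 'they', 'guitar'] (min_width=15, slack=1)
Line 7: ['soft', 'old', 'version'] (min_width=16, slack=0)
Line 8: ['heart', 'have', 'cup'] (min_width=14, slack=2)
Line 9: ['go', 'support', 'with'] (min_width=15, slack=1)
Line 10: ['as', 'have'] (min_width=7, slack=9)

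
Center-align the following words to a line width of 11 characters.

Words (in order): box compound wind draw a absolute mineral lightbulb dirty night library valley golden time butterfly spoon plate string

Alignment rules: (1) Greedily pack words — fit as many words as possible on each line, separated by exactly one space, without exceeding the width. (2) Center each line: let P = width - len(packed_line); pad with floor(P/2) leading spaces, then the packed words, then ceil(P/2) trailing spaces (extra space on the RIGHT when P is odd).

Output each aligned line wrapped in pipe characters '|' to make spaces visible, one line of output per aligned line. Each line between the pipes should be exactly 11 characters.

Line 1: ['box'] (min_width=3, slack=8)
Line 2: ['compound'] (min_width=8, slack=3)
Line 3: ['wind', 'draw', 'a'] (min_width=11, slack=0)
Line 4: ['absolute'] (min_width=8, slack=3)
Line 5: ['mineral'] (min_width=7, slack=4)
Line 6: ['lightbulb'] (min_width=9, slack=2)
Line 7: ['dirty', 'night'] (min_width=11, slack=0)
Line 8: ['library'] (min_width=7, slack=4)
Line 9: ['valley'] (min_width=6, slack=5)
Line 10: ['golden', 'time'] (min_width=11, slack=0)
Line 11: ['butterfly'] (min_width=9, slack=2)
Line 12: ['spoon', 'plate'] (min_width=11, slack=0)
Line 13: ['string'] (min_width=6, slack=5)

Answer: |    box    |
| compound  |
|wind draw a|
| absolute  |
|  mineral  |
| lightbulb |
|dirty night|
|  library  |
|  valley   |
|golden time|
| butterfly |
|spoon plate|
|  string   |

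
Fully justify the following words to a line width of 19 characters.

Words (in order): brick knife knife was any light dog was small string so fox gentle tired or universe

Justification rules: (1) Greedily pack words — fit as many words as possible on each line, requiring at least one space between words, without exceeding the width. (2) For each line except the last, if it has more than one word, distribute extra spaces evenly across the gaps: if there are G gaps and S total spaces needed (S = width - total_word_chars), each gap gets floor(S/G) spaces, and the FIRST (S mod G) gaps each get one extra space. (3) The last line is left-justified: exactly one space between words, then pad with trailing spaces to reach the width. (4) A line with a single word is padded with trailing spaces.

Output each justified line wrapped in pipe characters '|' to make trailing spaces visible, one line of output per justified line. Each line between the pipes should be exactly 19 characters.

Answer: |brick  knife  knife|
|was  any  light dog|
|was small string so|
|fox gentle tired or|
|universe           |

Derivation:
Line 1: ['brick', 'knife', 'knife'] (min_width=17, slack=2)
Line 2: ['was', 'any', 'light', 'dog'] (min_width=17, slack=2)
Line 3: ['was', 'small', 'string', 'so'] (min_width=19, slack=0)
Line 4: ['fox', 'gentle', 'tired', 'or'] (min_width=19, slack=0)
Line 5: ['universe'] (min_width=8, slack=11)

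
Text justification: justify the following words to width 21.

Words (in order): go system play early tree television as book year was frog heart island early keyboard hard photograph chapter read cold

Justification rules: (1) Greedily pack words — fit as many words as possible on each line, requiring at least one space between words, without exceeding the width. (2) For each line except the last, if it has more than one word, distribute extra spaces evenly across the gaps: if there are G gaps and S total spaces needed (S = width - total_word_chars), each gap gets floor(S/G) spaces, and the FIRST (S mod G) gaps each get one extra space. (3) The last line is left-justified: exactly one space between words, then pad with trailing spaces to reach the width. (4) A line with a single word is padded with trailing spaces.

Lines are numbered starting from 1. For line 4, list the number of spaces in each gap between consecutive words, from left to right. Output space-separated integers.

Line 1: ['go', 'system', 'play', 'early'] (min_width=20, slack=1)
Line 2: ['tree', 'television', 'as'] (min_width=18, slack=3)
Line 3: ['book', 'year', 'was', 'frog'] (min_width=18, slack=3)
Line 4: ['heart', 'island', 'early'] (min_width=18, slack=3)
Line 5: ['keyboard', 'hard'] (min_width=13, slack=8)
Line 6: ['photograph', 'chapter'] (min_width=18, slack=3)
Line 7: ['read', 'cold'] (min_width=9, slack=12)

Answer: 3 2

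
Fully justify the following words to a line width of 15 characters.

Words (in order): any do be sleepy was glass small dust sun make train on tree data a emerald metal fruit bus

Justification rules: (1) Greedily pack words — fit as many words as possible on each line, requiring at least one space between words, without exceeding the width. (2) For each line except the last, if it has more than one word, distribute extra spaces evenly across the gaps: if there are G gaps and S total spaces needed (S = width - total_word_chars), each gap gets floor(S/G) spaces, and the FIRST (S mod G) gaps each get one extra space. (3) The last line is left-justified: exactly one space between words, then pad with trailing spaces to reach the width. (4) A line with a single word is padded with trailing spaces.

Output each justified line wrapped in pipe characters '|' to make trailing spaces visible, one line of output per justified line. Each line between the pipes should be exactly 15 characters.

Answer: |any    do    be|
|sleepy      was|
|glass     small|
|dust  sun  make|
|train  on  tree|
|data  a emerald|
|metal fruit bus|

Derivation:
Line 1: ['any', 'do', 'be'] (min_width=9, slack=6)
Line 2: ['sleepy', 'was'] (min_width=10, slack=5)
Line 3: ['glass', 'small'] (min_width=11, slack=4)
Line 4: ['dust', 'sun', 'make'] (min_width=13, slack=2)
Line 5: ['train', 'on', 'tree'] (min_width=13, slack=2)
Line 6: ['data', 'a', 'emerald'] (min_width=14, slack=1)
Line 7: ['metal', 'fruit', 'bus'] (min_width=15, slack=0)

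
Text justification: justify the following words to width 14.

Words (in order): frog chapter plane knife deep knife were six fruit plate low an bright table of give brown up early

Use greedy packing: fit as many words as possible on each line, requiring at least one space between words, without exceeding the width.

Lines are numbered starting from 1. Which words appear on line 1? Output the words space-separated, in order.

Line 1: ['frog', 'chapter'] (min_width=12, slack=2)
Line 2: ['plane', 'knife'] (min_width=11, slack=3)
Line 3: ['deep', 'knife'] (min_width=10, slack=4)
Line 4: ['were', 'six', 'fruit'] (min_width=14, slack=0)
Line 5: ['plate', 'low', 'an'] (min_width=12, slack=2)
Line 6: ['bright', 'table'] (min_width=12, slack=2)
Line 7: ['of', 'give', 'brown'] (min_width=13, slack=1)
Line 8: ['up', 'early'] (min_width=8, slack=6)

Answer: frog chapter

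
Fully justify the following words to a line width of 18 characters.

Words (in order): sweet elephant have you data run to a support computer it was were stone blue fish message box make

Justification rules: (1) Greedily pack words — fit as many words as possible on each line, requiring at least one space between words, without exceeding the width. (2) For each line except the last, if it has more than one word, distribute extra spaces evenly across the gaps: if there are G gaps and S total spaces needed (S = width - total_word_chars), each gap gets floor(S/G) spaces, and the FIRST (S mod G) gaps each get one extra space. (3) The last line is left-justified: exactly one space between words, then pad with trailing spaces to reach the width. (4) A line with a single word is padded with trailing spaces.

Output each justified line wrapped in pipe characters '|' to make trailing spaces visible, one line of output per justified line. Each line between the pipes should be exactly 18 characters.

Answer: |sweet     elephant|
|have  you data run|
|to    a    support|
|computer   it  was|
|were   stone  blue|
|fish  message  box|
|make              |

Derivation:
Line 1: ['sweet', 'elephant'] (min_width=14, slack=4)
Line 2: ['have', 'you', 'data', 'run'] (min_width=17, slack=1)
Line 3: ['to', 'a', 'support'] (min_width=12, slack=6)
Line 4: ['computer', 'it', 'was'] (min_width=15, slack=3)
Line 5: ['were', 'stone', 'blue'] (min_width=15, slack=3)
Line 6: ['fish', 'message', 'box'] (min_width=16, slack=2)
Line 7: ['make'] (min_width=4, slack=14)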